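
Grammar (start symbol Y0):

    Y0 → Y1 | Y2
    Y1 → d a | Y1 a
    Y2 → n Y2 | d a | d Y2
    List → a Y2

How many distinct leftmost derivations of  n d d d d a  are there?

1

Parse trees for n d d d d a:
  [Y0 [Y2 n [Y2 d [Y2 d [Y2 d [Y2 d a]]]]]]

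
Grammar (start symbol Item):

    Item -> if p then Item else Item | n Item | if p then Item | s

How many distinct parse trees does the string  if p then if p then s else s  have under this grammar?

2

Parse trees for if p then if p then s else s:
  [Item if p then [Item if p then [Item s]] else [Item s]]
  [Item if p then [Item if p then [Item s] else [Item s]]]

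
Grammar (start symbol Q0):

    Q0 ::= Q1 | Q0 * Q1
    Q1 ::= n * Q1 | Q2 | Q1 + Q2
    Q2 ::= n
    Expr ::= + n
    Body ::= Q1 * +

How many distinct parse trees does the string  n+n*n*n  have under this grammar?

Parse trees for n+n*n*n:
  [Q0 [Q0 [Q1 [Q1 [Q2 n]] + [Q2 n]]] * [Q1 n * [Q1 [Q2 n]]]]
  [Q0 [Q0 [Q0 [Q1 [Q1 [Q2 n]] + [Q2 n]]] * [Q1 [Q2 n]]] * [Q1 [Q2 n]]]

2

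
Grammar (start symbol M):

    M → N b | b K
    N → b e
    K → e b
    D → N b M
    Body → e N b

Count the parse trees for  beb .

2

Parse trees for beb:
  [M [N b e] b]
  [M b [K e b]]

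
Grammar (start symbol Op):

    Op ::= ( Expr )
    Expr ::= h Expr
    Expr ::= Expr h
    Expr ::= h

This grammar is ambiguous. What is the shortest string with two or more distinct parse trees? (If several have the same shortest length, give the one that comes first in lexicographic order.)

length 3: no string has ≥2 trees
length 4: ( h h ) has 2 parse trees

Two derivations of ( h h ):
  Op ⇒ ( Expr ) ⇒ ( h Expr ) ⇒ ( h h )
  Op ⇒ ( Expr ) ⇒ ( Expr h ) ⇒ ( h h )

( h h )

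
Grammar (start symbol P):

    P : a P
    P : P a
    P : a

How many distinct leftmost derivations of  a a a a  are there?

Parse trees for a a a a:
  [P a [P a [P a [P a]]]]
  [P a [P a [P [P a] a]]]
  [P a [P [P a [P a]] a]]
  [P a [P [P [P a] a] a]]
  [P [P a [P a [P a]]] a]
  [P [P a [P [P a] a]] a]
  [P [P [P a [P a]] a] a]
  [P [P [P [P a] a] a] a]

8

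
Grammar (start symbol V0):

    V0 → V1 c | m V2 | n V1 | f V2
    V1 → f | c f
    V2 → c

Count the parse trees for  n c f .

Parse trees for n c f:
  [V0 n [V1 c f]]

1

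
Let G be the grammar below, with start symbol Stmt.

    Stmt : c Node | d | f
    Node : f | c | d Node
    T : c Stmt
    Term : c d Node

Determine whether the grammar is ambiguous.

Unambiguous

Only Stmt, Node are reachable from Stmt; ignoring the rest: Each reachable nonterminal has at most one production per leading terminal, and all productions are right-linear; the derivation is determined token-by-token.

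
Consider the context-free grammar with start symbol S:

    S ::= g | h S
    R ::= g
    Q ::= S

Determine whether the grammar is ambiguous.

(R, Q are unreachable from S, so their rules don't affect L(S).) Each reachable nonterminal has at most one production per leading terminal, and all productions are right-linear; the derivation is determined token-by-token.

Unambiguous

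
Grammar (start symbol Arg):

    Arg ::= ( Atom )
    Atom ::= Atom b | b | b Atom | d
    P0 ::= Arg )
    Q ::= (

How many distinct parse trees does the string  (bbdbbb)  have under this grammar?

Parse trees for (bbdbbb) (showing first 6 of 10):
  [Arg ( [Atom [Atom [Atom [Atom b [Atom b [Atom d]]] b] b] b] )]
  [Arg ( [Atom [Atom [Atom b [Atom [Atom b [Atom d]] b]] b] b] )]
  [Arg ( [Atom [Atom [Atom b [Atom b [Atom [Atom d] b]]] b] b] )]
  [Arg ( [Atom [Atom b [Atom [Atom [Atom b [Atom d]] b] b]] b] )]
  [Arg ( [Atom [Atom b [Atom [Atom b [Atom [Atom d] b]] b]] b] )]
  [Arg ( [Atom [Atom b [Atom b [Atom [Atom [Atom d] b] b]]] b] )]

10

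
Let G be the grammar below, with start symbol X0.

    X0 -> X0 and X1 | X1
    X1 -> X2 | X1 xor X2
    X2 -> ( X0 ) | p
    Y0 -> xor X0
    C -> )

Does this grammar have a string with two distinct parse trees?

Unambiguous

(Y0, C are unreachable from X0, so their rules don't affect L(X0).) X0 → X0 and X1 | X1  ;  X1 → X1 xor X2 | X2  — a left-associative chain with X2 at the bottom. Each string factors uniquely by precedence.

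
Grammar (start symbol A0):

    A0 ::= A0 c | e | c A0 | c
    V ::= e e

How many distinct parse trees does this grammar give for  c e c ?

Parse trees for c e c:
  [A0 [A0 c [A0 e]] c]
  [A0 c [A0 [A0 e] c]]

2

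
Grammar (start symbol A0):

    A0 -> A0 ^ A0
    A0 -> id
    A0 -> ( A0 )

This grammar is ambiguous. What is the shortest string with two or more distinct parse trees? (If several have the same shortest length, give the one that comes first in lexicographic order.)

id ^ id ^ id

length 1: no string has ≥2 trees
length 3: no string has ≥2 trees
length 5: id ^ id ^ id has 2 parse trees

Two derivations of id ^ id ^ id:
  A0 ⇒ A0 ^ A0 ⇒ A0 ^ A0 ^ A0 ⇒ id ^ A0 ^ A0 ⇒ id ^ id ^ A0 ⇒ id ^ id ^ id
  A0 ⇒ A0 ^ A0 ⇒ id ^ A0 ⇒ id ^ A0 ^ A0 ⇒ id ^ id ^ A0 ⇒ id ^ id ^ id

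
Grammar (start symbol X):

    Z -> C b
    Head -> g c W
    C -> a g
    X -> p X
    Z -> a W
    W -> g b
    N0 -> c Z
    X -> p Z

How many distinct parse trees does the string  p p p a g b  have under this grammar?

Parse trees for p p p a g b:
  [X p [X p [X p [Z [C a g] b]]]]
  [X p [X p [X p [Z a [W g b]]]]]

2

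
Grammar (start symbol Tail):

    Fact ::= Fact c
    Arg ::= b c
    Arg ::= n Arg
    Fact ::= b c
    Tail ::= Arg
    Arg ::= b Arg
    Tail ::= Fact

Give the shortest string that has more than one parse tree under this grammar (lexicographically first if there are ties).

b c

length 2: b c has 2 parse trees

Two derivations of b c:
  Tail ⇒ Arg ⇒ b c
  Tail ⇒ Fact ⇒ b c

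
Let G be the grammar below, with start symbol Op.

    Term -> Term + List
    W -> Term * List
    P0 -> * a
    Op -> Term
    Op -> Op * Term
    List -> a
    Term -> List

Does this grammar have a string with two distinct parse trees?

(P0, W are unreachable from Op, so their rules don't affect L(Op).) This is a standard precedence ladder (Op over Term over List), with each level left-recursive on its own operator ('*' at Op, '+' at Term). That structure is LR(1), hence unambiguous.

Unambiguous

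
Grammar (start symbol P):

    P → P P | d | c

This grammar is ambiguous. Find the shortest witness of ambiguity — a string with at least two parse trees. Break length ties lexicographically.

c c c

length 1: no string has ≥2 trees
length 2: no string has ≥2 trees
length 3: c c c has 2 parse trees

Two derivations of c c c:
  P ⇒ P P ⇒ P P P ⇒ c P P ⇒ c c P ⇒ c c c
  P ⇒ P P ⇒ c P ⇒ c P P ⇒ c c P ⇒ c c c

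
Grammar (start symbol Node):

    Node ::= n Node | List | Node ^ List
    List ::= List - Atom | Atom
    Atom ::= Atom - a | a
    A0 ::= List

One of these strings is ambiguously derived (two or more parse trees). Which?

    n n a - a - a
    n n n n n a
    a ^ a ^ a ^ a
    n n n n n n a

n n a - a - a

n n a - a - a: 4 trees
n n n n n a: 1 tree
a ^ a ^ a ^ a: 1 tree
n n n n n n a: 1 tree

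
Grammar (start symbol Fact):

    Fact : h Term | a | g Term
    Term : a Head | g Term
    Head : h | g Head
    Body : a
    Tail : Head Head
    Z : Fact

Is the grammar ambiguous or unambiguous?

(Body, Tail, Z are unreachable from Fact, so their rules don't affect L(Fact).) The reachable rules are right-linear with at most one rule per (nonterminal, next-terminal) pair. Each input token forces the next rule, so parsing is deterministic.

Unambiguous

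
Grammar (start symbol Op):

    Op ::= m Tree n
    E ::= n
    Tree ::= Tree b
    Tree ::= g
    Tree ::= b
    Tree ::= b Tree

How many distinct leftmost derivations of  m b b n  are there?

Parse trees for m b b n:
  [Op m [Tree [Tree b] b] n]
  [Op m [Tree b [Tree b]] n]

2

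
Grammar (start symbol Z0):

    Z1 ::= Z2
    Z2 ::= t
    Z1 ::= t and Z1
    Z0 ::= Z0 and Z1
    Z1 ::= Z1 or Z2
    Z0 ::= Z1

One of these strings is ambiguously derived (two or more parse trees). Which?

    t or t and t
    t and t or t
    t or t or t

t and t or t

t or t and t: 1 tree
t and t or t: 3 trees
t or t or t: 1 tree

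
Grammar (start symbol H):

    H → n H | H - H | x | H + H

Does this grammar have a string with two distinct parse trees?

Witness: n x + x

Derivation 1: H ⇒ n H ⇒ n H + H ⇒ n x + H ⇒ n x + x
Derivation 2: H ⇒ H + H ⇒ n H + H ⇒ n x + H ⇒ n x + x

Two distinct leftmost derivations for the same string.

Ambiguous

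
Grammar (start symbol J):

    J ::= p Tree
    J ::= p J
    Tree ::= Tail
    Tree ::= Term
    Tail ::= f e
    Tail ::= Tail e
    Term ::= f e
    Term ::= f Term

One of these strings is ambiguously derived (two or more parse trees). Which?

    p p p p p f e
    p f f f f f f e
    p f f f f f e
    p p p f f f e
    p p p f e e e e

p p p p p f e

p p p p p f e: 2 trees
p f f f f f f e: 1 tree
p f f f f f e: 1 tree
p p p f f f e: 1 tree
p p p f e e e e: 1 tree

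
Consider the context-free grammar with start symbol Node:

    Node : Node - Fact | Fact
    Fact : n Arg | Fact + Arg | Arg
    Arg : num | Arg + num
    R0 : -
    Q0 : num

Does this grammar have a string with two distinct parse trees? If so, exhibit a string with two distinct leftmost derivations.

Witness: num + num

Derivation 1: Node ⇒ Fact ⇒ Fact + Arg ⇒ Arg + Arg ⇒ num + Arg ⇒ num + num
Derivation 2: Node ⇒ Fact ⇒ Arg ⇒ Arg + num ⇒ num + num

Two distinct leftmost derivations for the same string.

Ambiguous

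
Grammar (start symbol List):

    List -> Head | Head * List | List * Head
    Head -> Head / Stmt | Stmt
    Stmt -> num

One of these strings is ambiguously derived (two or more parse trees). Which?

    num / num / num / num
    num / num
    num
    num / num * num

num / num / num / num: 1 tree
num / num: 1 tree
num: 1 tree
num / num * num: 2 trees

num / num * num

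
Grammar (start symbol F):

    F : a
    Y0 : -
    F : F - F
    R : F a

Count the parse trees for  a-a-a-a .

5

Parse trees for a-a-a-a:
  [F [F a] - [F [F a] - [F [F a] - [F a]]]]
  [F [F a] - [F [F [F a] - [F a]] - [F a]]]
  [F [F [F a] - [F a]] - [F [F a] - [F a]]]
  [F [F [F a] - [F [F a] - [F a]]] - [F a]]
  [F [F [F [F a] - [F a]] - [F a]] - [F a]]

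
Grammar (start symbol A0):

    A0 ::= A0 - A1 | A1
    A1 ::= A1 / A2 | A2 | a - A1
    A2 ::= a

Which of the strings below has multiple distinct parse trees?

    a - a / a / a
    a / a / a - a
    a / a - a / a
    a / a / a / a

a - a / a / a: 4 trees
a / a / a - a: 1 tree
a / a - a / a: 1 tree
a / a / a / a: 1 tree

a - a / a / a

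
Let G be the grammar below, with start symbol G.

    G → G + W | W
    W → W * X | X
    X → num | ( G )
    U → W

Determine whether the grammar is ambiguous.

Unambiguous

(U is unreachable from G, so its rules don't affect L(G).) The grammar is stratified — G handles '+' (left-recursive), W handles '*', X atoms. Each operator has a fixed associativity and precedence level, so every string has one parse.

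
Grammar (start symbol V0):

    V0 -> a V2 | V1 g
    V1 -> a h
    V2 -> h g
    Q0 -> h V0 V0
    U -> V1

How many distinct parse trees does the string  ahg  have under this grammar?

2

Parse trees for ahg:
  [V0 a [V2 h g]]
  [V0 [V1 a h] g]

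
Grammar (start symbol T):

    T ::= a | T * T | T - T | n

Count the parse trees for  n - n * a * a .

5

Parse trees for n - n * a * a:
  [T [T [T n] - [T n]] * [T [T a] * [T a]]]
  [T [T [T [T n] - [T n]] * [T a]] * [T a]]
  [T [T [T n] - [T [T n] * [T a]]] * [T a]]
  [T [T n] - [T [T n] * [T [T a] * [T a]]]]
  [T [T n] - [T [T [T n] * [T a]] * [T a]]]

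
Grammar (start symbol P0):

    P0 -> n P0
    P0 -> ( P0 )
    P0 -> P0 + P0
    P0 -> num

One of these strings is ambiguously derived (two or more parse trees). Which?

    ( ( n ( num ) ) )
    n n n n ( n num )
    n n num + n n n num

n n num + n n n num

( ( n ( num ) ) ): 1 tree
n n n n ( n num ): 1 tree
n n num + n n n num: 3 trees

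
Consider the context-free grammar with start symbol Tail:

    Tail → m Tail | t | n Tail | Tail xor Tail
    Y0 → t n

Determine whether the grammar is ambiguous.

Witness: m t xor t

Derivation 1: Tail ⇒ m Tail ⇒ m Tail xor Tail ⇒ m t xor Tail ⇒ m t xor t
Derivation 2: Tail ⇒ Tail xor Tail ⇒ m Tail xor Tail ⇒ m t xor Tail ⇒ m t xor t

Two distinct leftmost derivations for the same string.

Ambiguous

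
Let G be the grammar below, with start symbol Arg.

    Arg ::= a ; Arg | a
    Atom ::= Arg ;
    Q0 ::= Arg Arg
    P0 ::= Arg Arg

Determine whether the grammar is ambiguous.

Unambiguous

Only Arg is reachable from Arg; ignoring the rest: Right-recursive list with a separator: after each atom, whether the separator follows determines the rule. One parse per string.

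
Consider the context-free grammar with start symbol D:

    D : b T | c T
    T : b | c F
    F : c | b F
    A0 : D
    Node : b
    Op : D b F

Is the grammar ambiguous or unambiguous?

Unambiguous

(A0, Node, Op are unreachable from D, so their rules don't affect L(D).) Restricted to the reachable nonterminals, every rule has the form A → t or A → t B, and no two rules for the same A share a first terminal. The grammar encodes a DFA — one run per string.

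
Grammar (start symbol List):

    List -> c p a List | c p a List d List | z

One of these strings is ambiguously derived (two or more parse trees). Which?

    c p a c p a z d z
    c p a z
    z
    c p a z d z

c p a c p a z d z

c p a c p a z d z: 2 trees
c p a z: 1 tree
z: 1 tree
c p a z d z: 1 tree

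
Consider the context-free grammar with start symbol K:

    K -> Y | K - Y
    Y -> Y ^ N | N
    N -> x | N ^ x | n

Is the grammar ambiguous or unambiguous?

Witness: n ^ x

Derivation 1: K ⇒ Y ⇒ Y ^ N ⇒ N ^ N ⇒ n ^ N ⇒ n ^ x
Derivation 2: K ⇒ Y ⇒ N ⇒ N ^ x ⇒ n ^ x

Two distinct leftmost derivations for the same string.

Ambiguous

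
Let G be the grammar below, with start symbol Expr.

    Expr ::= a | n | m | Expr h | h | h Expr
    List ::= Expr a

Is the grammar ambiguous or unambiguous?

Ambiguous

Witness: h h

Derivation 1: Expr ⇒ Expr h ⇒ h h
Derivation 2: Expr ⇒ h Expr ⇒ h h

Two distinct leftmost derivations for the same string.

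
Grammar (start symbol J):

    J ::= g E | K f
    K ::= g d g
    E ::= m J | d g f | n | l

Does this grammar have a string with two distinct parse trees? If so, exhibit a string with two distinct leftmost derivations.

Witness: g d g f

Derivation 1: J ⇒ g E ⇒ g d g f
Derivation 2: J ⇒ K f ⇒ g d g f

Two distinct leftmost derivations for the same string.

Ambiguous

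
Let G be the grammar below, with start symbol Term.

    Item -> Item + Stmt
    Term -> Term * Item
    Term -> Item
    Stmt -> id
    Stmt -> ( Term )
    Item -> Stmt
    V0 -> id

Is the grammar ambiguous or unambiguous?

Unambiguous

Only Term, Item, Stmt are reachable from Term; ignoring the rest: Term → Term * Item | Item  ;  Item → Item + Stmt | Stmt  — a left-associative chain with Stmt at the bottom. Each string factors uniquely by precedence.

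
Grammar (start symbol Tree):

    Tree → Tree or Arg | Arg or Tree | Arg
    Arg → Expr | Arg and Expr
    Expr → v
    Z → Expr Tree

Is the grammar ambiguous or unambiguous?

Ambiguous

Witness: v or v

Derivation 1: Tree ⇒ Tree or Arg ⇒ Arg or Arg ⇒ Expr or Arg ⇒ v or Arg ⇒ v or Expr ⇒ v or v
Derivation 2: Tree ⇒ Arg or Tree ⇒ Expr or Tree ⇒ v or Tree ⇒ v or Arg ⇒ v or Expr ⇒ v or v

Two distinct leftmost derivations for the same string.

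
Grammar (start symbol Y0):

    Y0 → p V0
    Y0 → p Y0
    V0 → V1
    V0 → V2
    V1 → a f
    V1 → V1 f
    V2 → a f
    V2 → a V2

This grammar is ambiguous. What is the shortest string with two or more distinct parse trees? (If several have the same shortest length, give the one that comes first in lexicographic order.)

p a f

length 3: p a f has 2 parse trees

Two derivations of p a f:
  Y0 ⇒ p V0 ⇒ p V1 ⇒ p a f
  Y0 ⇒ p V0 ⇒ p V2 ⇒ p a f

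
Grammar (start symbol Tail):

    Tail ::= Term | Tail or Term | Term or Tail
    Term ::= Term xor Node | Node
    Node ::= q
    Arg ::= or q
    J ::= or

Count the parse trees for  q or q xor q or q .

4

Parse trees for q or q xor q or q:
  [Tail [Tail [Tail [Term [Node q]]] or [Term [Term [Node q]] xor [Node q]]] or [Term [Node q]]]
  [Tail [Tail [Term [Node q]] or [Tail [Term [Term [Node q]] xor [Node q]]]] or [Term [Node q]]]
  [Tail [Term [Node q]] or [Tail [Tail [Term [Term [Node q]] xor [Node q]]] or [Term [Node q]]]]
  [Tail [Term [Node q]] or [Tail [Term [Term [Node q]] xor [Node q]] or [Tail [Term [Node q]]]]]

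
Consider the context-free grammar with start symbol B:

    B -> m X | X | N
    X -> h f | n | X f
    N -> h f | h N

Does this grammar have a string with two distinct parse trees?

Ambiguous

Witness: h f

Derivation 1: B ⇒ X ⇒ h f
Derivation 2: B ⇒ N ⇒ h f

Two distinct leftmost derivations for the same string.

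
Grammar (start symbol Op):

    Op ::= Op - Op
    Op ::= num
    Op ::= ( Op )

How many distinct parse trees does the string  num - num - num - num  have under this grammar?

5

Parse trees for num - num - num - num:
  [Op [Op num] - [Op [Op num] - [Op [Op num] - [Op num]]]]
  [Op [Op num] - [Op [Op [Op num] - [Op num]] - [Op num]]]
  [Op [Op [Op num] - [Op num]] - [Op [Op num] - [Op num]]]
  [Op [Op [Op num] - [Op [Op num] - [Op num]]] - [Op num]]
  [Op [Op [Op [Op num] - [Op num]] - [Op num]] - [Op num]]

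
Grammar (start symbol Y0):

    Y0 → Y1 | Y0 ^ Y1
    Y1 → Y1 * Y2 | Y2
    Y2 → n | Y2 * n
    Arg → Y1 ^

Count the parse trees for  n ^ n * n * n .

Parse trees for n ^ n * n * n:
  [Y0 [Y0 [Y1 [Y2 n]]] ^ [Y1 [Y1 [Y2 n]] * [Y2 [Y2 n] * n]]]
  [Y0 [Y0 [Y1 [Y2 n]]] ^ [Y1 [Y1 [Y1 [Y2 n]] * [Y2 n]] * [Y2 n]]]
  [Y0 [Y0 [Y1 [Y2 n]]] ^ [Y1 [Y1 [Y2 [Y2 n] * n]] * [Y2 n]]]
  [Y0 [Y0 [Y1 [Y2 n]]] ^ [Y1 [Y2 [Y2 [Y2 n] * n] * n]]]

4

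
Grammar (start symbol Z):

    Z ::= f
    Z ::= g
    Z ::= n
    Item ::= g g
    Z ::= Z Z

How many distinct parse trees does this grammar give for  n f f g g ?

14

Parse trees for n f f g g (showing first 6 of 14):
  [Z [Z n] [Z [Z f] [Z [Z f] [Z [Z g] [Z g]]]]]
  [Z [Z n] [Z [Z f] [Z [Z [Z f] [Z g]] [Z g]]]]
  [Z [Z n] [Z [Z [Z f] [Z f]] [Z [Z g] [Z g]]]]
  [Z [Z n] [Z [Z [Z f] [Z [Z f] [Z g]]] [Z g]]]
  [Z [Z n] [Z [Z [Z [Z f] [Z f]] [Z g]] [Z g]]]
  [Z [Z [Z n] [Z f]] [Z [Z f] [Z [Z g] [Z g]]]]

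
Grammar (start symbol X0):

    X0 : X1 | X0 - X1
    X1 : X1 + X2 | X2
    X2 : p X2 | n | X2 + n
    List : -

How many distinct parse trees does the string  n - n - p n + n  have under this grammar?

3

Parse trees for n - n - p n + n:
  [X0 [X0 [X0 [X1 [X2 n]]] - [X1 [X2 n]]] - [X1 [X1 [X2 p [X2 n]]] + [X2 n]]]
  [X0 [X0 [X0 [X1 [X2 n]]] - [X1 [X2 n]]] - [X1 [X2 p [X2 [X2 n] + n]]]]
  [X0 [X0 [X0 [X1 [X2 n]]] - [X1 [X2 n]]] - [X1 [X2 [X2 p [X2 n]] + n]]]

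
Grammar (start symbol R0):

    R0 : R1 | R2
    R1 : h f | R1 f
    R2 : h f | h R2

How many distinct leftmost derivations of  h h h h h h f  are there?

1

Parse trees for h h h h h h f:
  [R0 [R2 h [R2 h [R2 h [R2 h [R2 h [R2 h f]]]]]]]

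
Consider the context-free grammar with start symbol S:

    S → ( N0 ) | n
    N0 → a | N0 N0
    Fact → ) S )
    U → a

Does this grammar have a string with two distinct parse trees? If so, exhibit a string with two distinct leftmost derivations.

Witness: ( a a a )

Derivation 1: S ⇒ ( N0 ) ⇒ ( N0 N0 ) ⇒ ( a N0 ) ⇒ ( a N0 N0 ) ⇒ ( a a N0 ) ⇒ ( a a a )
Derivation 2: S ⇒ ( N0 ) ⇒ ( N0 N0 ) ⇒ ( N0 N0 N0 ) ⇒ ( a N0 N0 ) ⇒ ( a a N0 ) ⇒ ( a a a )

Two distinct leftmost derivations for the same string.

Ambiguous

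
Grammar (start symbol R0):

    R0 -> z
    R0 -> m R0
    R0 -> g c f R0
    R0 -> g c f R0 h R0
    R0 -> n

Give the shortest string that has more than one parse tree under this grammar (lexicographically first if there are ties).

length 1: no string has ≥2 trees
length 2: no string has ≥2 trees
length 3: no string has ≥2 trees
length 4: no string has ≥2 trees
length 5: no string has ≥2 trees
length 6: no string has ≥2 trees
length 7: no string has ≥2 trees
length 8: no string has ≥2 trees
length 9: g c f g c f n h n has 2 parse trees

Two derivations of g c f g c f n h n:
  R0 ⇒ g c f R0 ⇒ g c f g c f R0 h R0 ⇒ g c f g c f n h R0 ⇒ g c f g c f n h n
  R0 ⇒ g c f R0 h R0 ⇒ g c f g c f R0 h R0 ⇒ g c f g c f n h R0 ⇒ g c f g c f n h n

g c f g c f n h n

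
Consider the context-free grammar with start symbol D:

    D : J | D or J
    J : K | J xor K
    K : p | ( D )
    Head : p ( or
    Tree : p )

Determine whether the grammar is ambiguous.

Unambiguous

Only D, J, K are reachable from D; ignoring the rest: D → D or J | J  ;  J → J xor K | K  — a left-associative chain with K at the bottom. Each string factors uniquely by precedence.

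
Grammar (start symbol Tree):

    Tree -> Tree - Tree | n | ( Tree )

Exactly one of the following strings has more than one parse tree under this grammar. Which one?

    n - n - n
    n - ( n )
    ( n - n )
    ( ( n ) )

n - n - n

n - n - n: 2 trees
n - ( n ): 1 tree
( n - n ): 1 tree
( ( n ) ): 1 tree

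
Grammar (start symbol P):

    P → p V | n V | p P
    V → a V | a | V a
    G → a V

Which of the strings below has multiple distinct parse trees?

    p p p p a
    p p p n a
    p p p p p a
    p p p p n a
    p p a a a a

p p p p a: 1 tree
p p p n a: 1 tree
p p p p p a: 1 tree
p p p p n a: 1 tree
p p a a a a: 8 trees

p p a a a a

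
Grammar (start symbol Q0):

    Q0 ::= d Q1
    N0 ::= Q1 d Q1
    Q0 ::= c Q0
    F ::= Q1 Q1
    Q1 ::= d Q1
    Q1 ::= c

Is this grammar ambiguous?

(F, N0 are unreachable from Q0, so their rules don't affect L(Q0).) The reachable rules are right-linear with at most one rule per (nonterminal, next-terminal) pair. Each input token forces the next rule, so parsing is deterministic.

Unambiguous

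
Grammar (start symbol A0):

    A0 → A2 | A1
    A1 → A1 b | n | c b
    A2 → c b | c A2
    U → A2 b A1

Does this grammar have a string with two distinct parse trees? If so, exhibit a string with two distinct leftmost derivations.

Ambiguous

Witness: c b

Derivation 1: A0 ⇒ A2 ⇒ c b
Derivation 2: A0 ⇒ A1 ⇒ c b

Two distinct leftmost derivations for the same string.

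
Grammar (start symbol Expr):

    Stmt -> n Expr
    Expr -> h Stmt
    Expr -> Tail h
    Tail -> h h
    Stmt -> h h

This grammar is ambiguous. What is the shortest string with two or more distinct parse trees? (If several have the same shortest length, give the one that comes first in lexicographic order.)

h h h

length 3: h h h has 2 parse trees

Two derivations of h h h:
  Expr ⇒ h Stmt ⇒ h h h
  Expr ⇒ Tail h ⇒ h h h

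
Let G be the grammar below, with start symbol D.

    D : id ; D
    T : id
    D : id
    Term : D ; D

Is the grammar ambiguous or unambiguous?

Only D is reachable from D; ignoring the rest: Right-recursive list with a separator: after each atom, whether the separator follows determines the rule. One parse per string.

Unambiguous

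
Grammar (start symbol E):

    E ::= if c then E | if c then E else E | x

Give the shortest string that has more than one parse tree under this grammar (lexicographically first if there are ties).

if c then if c then x else x

length 1: no string has ≥2 trees
length 4: no string has ≥2 trees
length 6: no string has ≥2 trees
length 7: no string has ≥2 trees
length 9: if c then if c then x else x has 2 parse trees

Two derivations of if c then if c then x else x:
  E ⇒ if c then E ⇒ if c then if c then E else E ⇒ if c then if c then x else E ⇒ if c then if c then x else x
  E ⇒ if c then E else E ⇒ if c then if c then E else E ⇒ if c then if c then x else E ⇒ if c then if c then x else x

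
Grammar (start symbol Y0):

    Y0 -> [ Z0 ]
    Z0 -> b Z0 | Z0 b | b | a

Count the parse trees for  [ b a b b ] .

3

Parse trees for [ b a b b ]:
  [Y0 [ [Z0 b [Z0 [Z0 [Z0 a] b] b]] ]]
  [Y0 [ [Z0 [Z0 b [Z0 [Z0 a] b]] b] ]]
  [Y0 [ [Z0 [Z0 [Z0 b [Z0 a]] b] b] ]]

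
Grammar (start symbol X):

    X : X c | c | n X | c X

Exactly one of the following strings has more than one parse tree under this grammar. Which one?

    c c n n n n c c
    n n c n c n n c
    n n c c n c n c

c c n n n n c c: 8 trees
n n c n c n n c: 1 tree
n n c c n c n c: 1 tree

c c n n n n c c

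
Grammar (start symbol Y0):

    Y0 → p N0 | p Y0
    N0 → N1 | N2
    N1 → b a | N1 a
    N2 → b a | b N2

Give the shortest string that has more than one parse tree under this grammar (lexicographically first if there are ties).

length 3: p b a has 2 parse trees

Two derivations of p b a:
  Y0 ⇒ p N0 ⇒ p N1 ⇒ p b a
  Y0 ⇒ p N0 ⇒ p N2 ⇒ p b a

p b a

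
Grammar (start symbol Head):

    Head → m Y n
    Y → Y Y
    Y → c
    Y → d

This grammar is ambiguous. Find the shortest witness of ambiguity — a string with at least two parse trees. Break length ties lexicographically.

m c c c n

length 3: no string has ≥2 trees
length 4: no string has ≥2 trees
length 5: m c c c n has 2 parse trees

Two derivations of m c c c n:
  Head ⇒ m Y n ⇒ m Y Y n ⇒ m Y Y Y n ⇒ m c Y Y n ⇒ m c c Y n ⇒ m c c c n
  Head ⇒ m Y n ⇒ m Y Y n ⇒ m c Y n ⇒ m c Y Y n ⇒ m c c Y n ⇒ m c c c n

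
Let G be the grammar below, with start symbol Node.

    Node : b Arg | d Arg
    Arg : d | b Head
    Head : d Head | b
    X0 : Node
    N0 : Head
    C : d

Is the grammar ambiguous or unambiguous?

Unambiguous

Only Node, Arg, Head are reachable from Node; ignoring the rest: The reachable rules are right-linear with at most one rule per (nonterminal, next-terminal) pair. Each input token forces the next rule, so parsing is deterministic.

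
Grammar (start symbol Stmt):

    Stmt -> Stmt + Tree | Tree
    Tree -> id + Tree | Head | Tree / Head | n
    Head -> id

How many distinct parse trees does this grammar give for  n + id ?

Parse trees for n + id:
  [Stmt [Stmt [Tree n]] + [Tree [Head id]]]

1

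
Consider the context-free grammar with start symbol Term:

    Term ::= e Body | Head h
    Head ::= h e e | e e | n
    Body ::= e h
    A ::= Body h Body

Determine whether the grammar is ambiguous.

Ambiguous

Witness: e e h

Derivation 1: Term ⇒ e Body ⇒ e e h
Derivation 2: Term ⇒ Head h ⇒ e e h

Two distinct leftmost derivations for the same string.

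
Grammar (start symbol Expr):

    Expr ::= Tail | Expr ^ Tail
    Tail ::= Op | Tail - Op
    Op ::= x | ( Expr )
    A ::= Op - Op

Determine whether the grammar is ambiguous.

Unambiguous

Only Expr, Tail, Op are reachable from Expr; ignoring the rest: This is a standard precedence ladder (Expr over Tail over Op), with each level left-recursive on its own operator ('^' at Expr, '-' at Tail). That structure is LR(1), hence unambiguous.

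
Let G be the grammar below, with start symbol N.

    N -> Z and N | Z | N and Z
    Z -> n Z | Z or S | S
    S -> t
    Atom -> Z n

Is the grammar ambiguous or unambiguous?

Witness: t and t

Derivation 1: N ⇒ Z and N ⇒ S and N ⇒ t and N ⇒ t and Z ⇒ t and S ⇒ t and t
Derivation 2: N ⇒ N and Z ⇒ Z and Z ⇒ S and Z ⇒ t and Z ⇒ t and S ⇒ t and t

Two distinct leftmost derivations for the same string.

Ambiguous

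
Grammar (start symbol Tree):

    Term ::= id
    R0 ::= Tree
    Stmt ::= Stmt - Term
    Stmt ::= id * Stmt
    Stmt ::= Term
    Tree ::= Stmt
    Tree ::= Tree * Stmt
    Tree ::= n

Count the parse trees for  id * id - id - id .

Parse trees for id * id - id - id:
  [Tree [Stmt [Stmt [Stmt id * [Stmt [Term id]]] - [Term id]] - [Term id]]]
  [Tree [Stmt [Stmt id * [Stmt [Stmt [Term id]] - [Term id]]] - [Term id]]]
  [Tree [Stmt id * [Stmt [Stmt [Stmt [Term id]] - [Term id]] - [Term id]]]]
  [Tree [Tree [Stmt [Term id]]] * [Stmt [Stmt [Stmt [Term id]] - [Term id]] - [Term id]]]

4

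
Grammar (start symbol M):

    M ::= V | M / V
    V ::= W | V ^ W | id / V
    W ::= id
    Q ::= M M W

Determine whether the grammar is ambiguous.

Ambiguous

Witness: id / id

Derivation 1: M ⇒ V ⇒ id / V ⇒ id / W ⇒ id / id
Derivation 2: M ⇒ M / V ⇒ V / V ⇒ W / V ⇒ id / V ⇒ id / W ⇒ id / id

Two distinct leftmost derivations for the same string.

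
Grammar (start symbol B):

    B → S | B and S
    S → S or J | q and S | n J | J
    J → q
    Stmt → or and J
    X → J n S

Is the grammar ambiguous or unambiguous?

Witness: q and q

Derivation 1: B ⇒ S ⇒ q and S ⇒ q and J ⇒ q and q
Derivation 2: B ⇒ B and S ⇒ S and S ⇒ J and S ⇒ q and S ⇒ q and J ⇒ q and q

Two distinct leftmost derivations for the same string.

Ambiguous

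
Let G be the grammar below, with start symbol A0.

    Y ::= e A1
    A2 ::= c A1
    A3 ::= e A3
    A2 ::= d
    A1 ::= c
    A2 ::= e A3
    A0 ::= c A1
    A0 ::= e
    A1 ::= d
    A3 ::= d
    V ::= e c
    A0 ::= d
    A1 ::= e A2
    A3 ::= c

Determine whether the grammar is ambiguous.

(V, Y are unreachable from A0, so their rules don't affect L(A0).) Restricted to the reachable nonterminals, every rule has the form A → t or A → t B, and no two rules for the same A share a first terminal. The grammar encodes a DFA — one run per string.

Unambiguous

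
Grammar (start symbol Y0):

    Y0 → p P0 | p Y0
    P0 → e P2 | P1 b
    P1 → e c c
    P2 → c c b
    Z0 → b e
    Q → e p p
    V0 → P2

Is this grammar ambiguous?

Witness: p e c c b

Derivation 1: Y0 ⇒ p P0 ⇒ p e P2 ⇒ p e c c b
Derivation 2: Y0 ⇒ p P0 ⇒ p P1 b ⇒ p e c c b

Two distinct leftmost derivations for the same string.

Ambiguous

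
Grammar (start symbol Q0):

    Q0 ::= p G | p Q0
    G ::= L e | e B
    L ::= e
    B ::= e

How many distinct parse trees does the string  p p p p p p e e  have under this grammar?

2

Parse trees for p p p p p p e e:
  [Q0 p [Q0 p [Q0 p [Q0 p [Q0 p [Q0 p [G [L e] e]]]]]]]
  [Q0 p [Q0 p [Q0 p [Q0 p [Q0 p [Q0 p [G e [B e]]]]]]]]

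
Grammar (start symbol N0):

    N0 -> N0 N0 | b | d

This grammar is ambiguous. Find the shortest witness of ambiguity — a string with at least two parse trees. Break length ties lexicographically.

length 1: no string has ≥2 trees
length 2: no string has ≥2 trees
length 3: b b b has 2 parse trees

Two derivations of b b b:
  N0 ⇒ N0 N0 ⇒ N0 N0 N0 ⇒ b N0 N0 ⇒ b b N0 ⇒ b b b
  N0 ⇒ N0 N0 ⇒ b N0 ⇒ b N0 N0 ⇒ b b N0 ⇒ b b b

b b b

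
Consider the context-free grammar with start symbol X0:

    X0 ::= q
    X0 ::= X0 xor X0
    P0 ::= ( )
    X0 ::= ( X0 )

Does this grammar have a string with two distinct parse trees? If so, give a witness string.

Ambiguous

Witness: q xor q xor q

Derivation 1: X0 ⇒ X0 xor X0 ⇒ q xor X0 ⇒ q xor X0 xor X0 ⇒ q xor q xor X0 ⇒ q xor q xor q
Derivation 2: X0 ⇒ X0 xor X0 ⇒ X0 xor X0 xor X0 ⇒ q xor X0 xor X0 ⇒ q xor q xor X0 ⇒ q xor q xor q

Two distinct leftmost derivations for the same string.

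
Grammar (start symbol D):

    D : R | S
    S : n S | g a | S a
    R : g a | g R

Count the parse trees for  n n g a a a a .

10

Parse trees for n n g a a a a (showing first 6 of 10):
  [D [S n [S n [S [S [S [S g a] a] a] a]]]]
  [D [S n [S [S n [S [S [S g a] a] a]] a]]]
  [D [S n [S [S [S n [S [S g a] a]] a] a]]]
  [D [S n [S [S [S [S n [S g a]] a] a] a]]]
  [D [S [S n [S n [S [S [S g a] a] a]]] a]]
  [D [S [S n [S [S n [S [S g a] a]] a]] a]]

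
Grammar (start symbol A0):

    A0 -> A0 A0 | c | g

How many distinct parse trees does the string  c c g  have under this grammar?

Parse trees for c c g:
  [A0 [A0 c] [A0 [A0 c] [A0 g]]]
  [A0 [A0 [A0 c] [A0 c]] [A0 g]]

2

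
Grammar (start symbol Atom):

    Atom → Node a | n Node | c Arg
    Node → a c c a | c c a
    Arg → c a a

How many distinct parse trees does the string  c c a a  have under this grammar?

2

Parse trees for c c a a:
  [Atom [Node c c a] a]
  [Atom c [Arg c a a]]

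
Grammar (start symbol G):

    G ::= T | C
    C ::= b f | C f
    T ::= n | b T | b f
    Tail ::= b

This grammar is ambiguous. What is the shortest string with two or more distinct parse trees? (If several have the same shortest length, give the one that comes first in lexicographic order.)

length 1: no string has ≥2 trees
length 2: b f has 2 parse trees

Two derivations of b f:
  G ⇒ T ⇒ b f
  G ⇒ C ⇒ b f

b f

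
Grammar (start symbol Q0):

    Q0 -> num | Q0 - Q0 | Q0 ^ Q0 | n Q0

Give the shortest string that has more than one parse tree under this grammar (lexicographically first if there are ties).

n num - num

length 1: no string has ≥2 trees
length 2: no string has ≥2 trees
length 3: no string has ≥2 trees
length 4: n num - num has 2 parse trees

Two derivations of n num - num:
  Q0 ⇒ Q0 - Q0 ⇒ n Q0 - Q0 ⇒ n num - Q0 ⇒ n num - num
  Q0 ⇒ n Q0 ⇒ n Q0 - Q0 ⇒ n num - Q0 ⇒ n num - num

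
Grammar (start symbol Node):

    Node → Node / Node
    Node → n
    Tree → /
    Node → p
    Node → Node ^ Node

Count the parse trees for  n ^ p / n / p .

5

Parse trees for n ^ p / n / p:
  [Node [Node [Node n] ^ [Node p]] / [Node [Node n] / [Node p]]]
  [Node [Node [Node [Node n] ^ [Node p]] / [Node n]] / [Node p]]
  [Node [Node [Node n] ^ [Node [Node p] / [Node n]]] / [Node p]]
  [Node [Node n] ^ [Node [Node p] / [Node [Node n] / [Node p]]]]
  [Node [Node n] ^ [Node [Node [Node p] / [Node n]] / [Node p]]]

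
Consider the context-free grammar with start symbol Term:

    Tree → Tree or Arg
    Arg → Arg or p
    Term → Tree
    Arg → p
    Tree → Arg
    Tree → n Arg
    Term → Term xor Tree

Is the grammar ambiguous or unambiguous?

Witness: p or p

Derivation 1: Term ⇒ Tree ⇒ Tree or Arg ⇒ Arg or Arg ⇒ p or Arg ⇒ p or p
Derivation 2: Term ⇒ Tree ⇒ Arg ⇒ Arg or p ⇒ p or p

Two distinct leftmost derivations for the same string.

Ambiguous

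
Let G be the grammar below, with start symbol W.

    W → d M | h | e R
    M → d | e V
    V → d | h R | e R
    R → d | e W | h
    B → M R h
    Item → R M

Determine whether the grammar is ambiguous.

Unambiguous

Only W, M, V, R are reachable from W; ignoring the rest: Restricted to the reachable nonterminals, every rule has the form A → t or A → t B, and no two rules for the same A share a first terminal. The grammar encodes a DFA — one run per string.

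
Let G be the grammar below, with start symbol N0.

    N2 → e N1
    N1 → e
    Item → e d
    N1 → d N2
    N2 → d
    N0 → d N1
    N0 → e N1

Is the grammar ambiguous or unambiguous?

Unambiguous

Only N0, N1, N2 are reachable from N0; ignoring the rest: The reachable rules are right-linear with at most one rule per (nonterminal, next-terminal) pair. Each input token forces the next rule, so parsing is deterministic.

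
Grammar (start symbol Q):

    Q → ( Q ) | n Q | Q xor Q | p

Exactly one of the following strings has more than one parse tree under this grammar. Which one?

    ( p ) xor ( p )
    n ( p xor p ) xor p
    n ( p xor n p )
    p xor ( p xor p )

( p ) xor ( p ): 1 tree
n ( p xor p ) xor p: 2 trees
n ( p xor n p ): 1 tree
p xor ( p xor p ): 1 tree

n ( p xor p ) xor p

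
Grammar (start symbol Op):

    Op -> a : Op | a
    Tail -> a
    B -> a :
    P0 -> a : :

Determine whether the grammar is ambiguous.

Unambiguous

Only Op is reachable from Op; ignoring the rest: The reachable grammar is A → atom sep A | atom. Each atom is followed by either the separator (recurse) or end-of-string (stop) — no choice point.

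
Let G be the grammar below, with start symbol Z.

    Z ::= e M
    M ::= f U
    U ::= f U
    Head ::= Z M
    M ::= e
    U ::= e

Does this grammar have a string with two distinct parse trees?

Unambiguous

(Head is unreachable from Z, so its rules don't affect L(Z).) Each reachable nonterminal has at most one production per leading terminal, and all productions are right-linear; the derivation is determined token-by-token.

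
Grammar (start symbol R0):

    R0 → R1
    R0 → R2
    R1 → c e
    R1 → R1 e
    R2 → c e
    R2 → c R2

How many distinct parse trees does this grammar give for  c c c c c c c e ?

Parse trees for c c c c c c c e:
  [R0 [R2 c [R2 c [R2 c [R2 c [R2 c [R2 c [R2 c e]]]]]]]]

1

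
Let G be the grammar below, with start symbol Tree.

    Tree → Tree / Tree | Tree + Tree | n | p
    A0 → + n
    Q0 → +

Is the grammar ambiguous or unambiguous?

Ambiguous

Witness: n + n + n

Derivation 1: Tree ⇒ Tree + Tree ⇒ Tree + Tree + Tree ⇒ n + Tree + Tree ⇒ n + n + Tree ⇒ n + n + n
Derivation 2: Tree ⇒ Tree + Tree ⇒ n + Tree ⇒ n + Tree + Tree ⇒ n + n + Tree ⇒ n + n + n

Two distinct leftmost derivations for the same string.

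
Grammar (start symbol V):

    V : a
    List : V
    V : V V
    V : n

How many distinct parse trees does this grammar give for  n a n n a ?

Parse trees for n a n n a (showing first 6 of 14):
  [V [V n] [V [V a] [V [V n] [V [V n] [V a]]]]]
  [V [V n] [V [V a] [V [V [V n] [V n]] [V a]]]]
  [V [V n] [V [V [V a] [V n]] [V [V n] [V a]]]]
  [V [V n] [V [V [V a] [V [V n] [V n]]] [V a]]]
  [V [V n] [V [V [V [V a] [V n]] [V n]] [V a]]]
  [V [V [V n] [V a]] [V [V n] [V [V n] [V a]]]]

14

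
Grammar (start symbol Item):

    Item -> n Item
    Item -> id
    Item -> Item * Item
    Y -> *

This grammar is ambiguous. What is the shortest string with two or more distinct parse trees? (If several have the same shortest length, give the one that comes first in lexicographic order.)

n id * id

length 1: no string has ≥2 trees
length 2: no string has ≥2 trees
length 3: no string has ≥2 trees
length 4: n id * id has 2 parse trees

Two derivations of n id * id:
  Item ⇒ n Item ⇒ n Item * Item ⇒ n id * Item ⇒ n id * id
  Item ⇒ Item * Item ⇒ n Item * Item ⇒ n id * Item ⇒ n id * id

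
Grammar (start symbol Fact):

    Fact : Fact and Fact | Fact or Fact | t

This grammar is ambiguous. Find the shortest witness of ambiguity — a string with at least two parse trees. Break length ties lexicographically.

t and t and t

length 1: no string has ≥2 trees
length 3: no string has ≥2 trees
length 5: t and t and t has 2 parse trees

Two derivations of t and t and t:
  Fact ⇒ Fact and Fact ⇒ Fact and Fact and Fact ⇒ t and Fact and Fact ⇒ t and t and Fact ⇒ t and t and t
  Fact ⇒ Fact and Fact ⇒ t and Fact ⇒ t and Fact and Fact ⇒ t and t and Fact ⇒ t and t and t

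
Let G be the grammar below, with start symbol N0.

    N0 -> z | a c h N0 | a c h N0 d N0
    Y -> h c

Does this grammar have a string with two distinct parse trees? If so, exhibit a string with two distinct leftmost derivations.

Ambiguous

Witness: a c h a c h z d z

Derivation 1: N0 ⇒ a c h N0 ⇒ a c h a c h N0 d N0 ⇒ a c h a c h z d N0 ⇒ a c h a c h z d z
Derivation 2: N0 ⇒ a c h N0 d N0 ⇒ a c h a c h N0 d N0 ⇒ a c h a c h z d N0 ⇒ a c h a c h z d z

Two distinct leftmost derivations for the same string.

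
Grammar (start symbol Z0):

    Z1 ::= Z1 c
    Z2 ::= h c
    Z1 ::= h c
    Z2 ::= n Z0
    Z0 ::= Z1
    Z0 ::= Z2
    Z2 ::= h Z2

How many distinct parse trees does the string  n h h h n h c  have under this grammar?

Parse trees for n h h h n h c:
  [Z0 [Z2 n [Z0 [Z2 h [Z2 h [Z2 h [Z2 n [Z0 [Z1 h c]]]]]]]]]
  [Z0 [Z2 n [Z0 [Z2 h [Z2 h [Z2 h [Z2 n [Z0 [Z2 h c]]]]]]]]]

2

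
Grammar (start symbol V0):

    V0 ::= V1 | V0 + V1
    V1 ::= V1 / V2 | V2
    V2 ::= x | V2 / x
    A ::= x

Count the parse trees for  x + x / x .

2

Parse trees for x + x / x:
  [V0 [V0 [V1 [V2 x]]] + [V1 [V1 [V2 x]] / [V2 x]]]
  [V0 [V0 [V1 [V2 x]]] + [V1 [V2 [V2 x] / x]]]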